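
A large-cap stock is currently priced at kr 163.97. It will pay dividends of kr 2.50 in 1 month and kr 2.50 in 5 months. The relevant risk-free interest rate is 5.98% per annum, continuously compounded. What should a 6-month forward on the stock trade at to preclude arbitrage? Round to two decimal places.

PV(dividends) I = 2.50·e^(−0.0598·1/12) + 2.50·e^(−0.0598·5/12)
I = 2.4876 + 2.4385 = 4.9261
F = (S − I)·e^(rT) = (163.97 − 4.9261) · e^(0.0598·6/12)
= 159.0439 · e^0.029900 = 159.0439 × 1.030351 = kr 163.87

kr 163.87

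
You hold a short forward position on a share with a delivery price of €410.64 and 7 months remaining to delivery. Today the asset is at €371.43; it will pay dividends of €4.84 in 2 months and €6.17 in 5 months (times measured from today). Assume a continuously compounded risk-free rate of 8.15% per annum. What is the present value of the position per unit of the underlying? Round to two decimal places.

€30.88

PV(remaining dividends) I = 4.84·e^(−0.0815·2/12) + 6.17·e^(−0.0815·5/12) = 10.7387
Current forward F = (S − I)·e^(rT) = (371.43 − 10.7387)·e^(0.0815·7/12) = 360.6913 × 1.048690 = 378.2534
Value (long) = (F − K)·e^(−rT) = (378.2534 − 410.64) × 0.953571 = -30.8829
Short position value = −(long value) = €30.88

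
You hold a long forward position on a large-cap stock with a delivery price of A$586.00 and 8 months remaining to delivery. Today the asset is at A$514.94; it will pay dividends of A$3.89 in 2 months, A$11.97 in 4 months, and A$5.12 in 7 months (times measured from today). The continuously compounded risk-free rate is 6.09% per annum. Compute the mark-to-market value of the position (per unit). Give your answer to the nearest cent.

PV(remaining dividends) I = 3.89·e^(−0.0609·2/12) + 11.97·e^(−0.0609·4/12) + 5.12·e^(−0.0609·7/12) = 20.5215
Current forward F = (S − I)·e^(rT) = (514.94 − 20.5215)·e^(0.0609·8/12) = 494.4185 × 1.041435 = 514.9047
Value (long) = (F − K)·e^(−rT) = (514.9047 − 586.00) × 0.960213 = -68.2666
Value = -A$68.27

-A$68.27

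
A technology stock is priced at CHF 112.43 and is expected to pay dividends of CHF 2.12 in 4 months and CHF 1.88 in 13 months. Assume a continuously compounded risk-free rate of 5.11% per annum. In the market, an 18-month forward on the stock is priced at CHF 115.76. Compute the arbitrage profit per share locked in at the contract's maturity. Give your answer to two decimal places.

CHF 1.46 per share

PV(dividends) I = 2.12·e^(−0.0511·4/12) + 1.88·e^(−0.0511·13/12) = 3.8629
Fair forward F* = (S − I)·e^(rT) = (112.43 − 3.8629)·e^0.076650 = 108.5671 × 1.079664 = 117.2160
Market CHF 115.76 < fair 117.2160: forward underpriced → reverse cash-and-carry (short the stock, invest proceeds at r, pay the dividends, go long the forward).
Profit at T = |F_mkt − F*| = |115.76 − 117.2160| = CHF 1.46 per share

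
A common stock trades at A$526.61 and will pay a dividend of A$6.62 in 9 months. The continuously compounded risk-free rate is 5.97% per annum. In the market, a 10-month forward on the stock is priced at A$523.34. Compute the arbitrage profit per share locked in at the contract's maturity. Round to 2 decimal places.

A$23.48 per share

PV(dividends) I = 6.62·e^(−0.0597·9/12) = 6.3301
Fair forward F* = (S − I)·e^(rT) = (526.61 − 6.3301)·e^0.049750 = 520.2799 × 1.051008 = 546.8183
Market A$523.34 < fair 546.8183: forward underpriced → reverse cash-and-carry (short the stock, invest proceeds at r, pay the dividends, go long the forward).
Profit at T = |F_mkt − F*| = |523.34 − 546.8183| = A$23.48 per share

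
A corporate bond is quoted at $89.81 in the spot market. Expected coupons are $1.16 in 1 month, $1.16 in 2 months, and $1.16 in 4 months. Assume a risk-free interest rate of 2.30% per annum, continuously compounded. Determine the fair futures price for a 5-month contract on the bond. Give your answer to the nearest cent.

PV(coupons) I = 1.16·e^(−0.0230·1/12) + 1.16·e^(−0.0230·2/12) + 1.16·e^(−0.0230·4/12)
I = 1.1578 + 1.1556 + 1.1511 = 3.4645
F = (S − I)·e^(rT) = (89.81 − 3.4645) · e^(0.0230·5/12)
= 86.3455 · e^0.009583 = 86.3455 × 1.009629 = $87.18

$87.18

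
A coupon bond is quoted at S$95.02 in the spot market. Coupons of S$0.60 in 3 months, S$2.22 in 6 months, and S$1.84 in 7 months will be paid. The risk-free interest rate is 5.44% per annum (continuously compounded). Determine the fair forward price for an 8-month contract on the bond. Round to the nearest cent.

S$93.83

PV(coupons) I = 0.60·e^(−0.0544·3/12) + 2.22·e^(−0.0544·6/12) + 1.84·e^(−0.0544·7/12)
I = 0.5919 + 2.1604 + 1.7825 = 4.5348
F = (S − I)·e^(rT) = (95.02 − 4.5348) · e^(0.0544·8/12)
= 90.4852 · e^0.036267 = 90.4852 × 1.036933 = S$93.83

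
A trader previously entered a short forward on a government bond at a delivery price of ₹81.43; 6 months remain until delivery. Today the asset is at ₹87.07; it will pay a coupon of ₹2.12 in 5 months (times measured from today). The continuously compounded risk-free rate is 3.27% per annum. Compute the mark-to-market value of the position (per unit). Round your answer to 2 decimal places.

-₹4.87

PV(remaining coupons) I = 2.12·e^(−0.0327·5/12) = 2.0913
Current forward F = (S − I)·e^(rT) = (87.07 − 2.0913)·e^(0.0327·6/12) = 84.9787 × 1.016484 = 86.3795
Value (long) = (F − K)·e^(−rT) = (86.3795 − 81.43) × 0.983783 = 4.8692
Short position value = −(long value) = -₹4.87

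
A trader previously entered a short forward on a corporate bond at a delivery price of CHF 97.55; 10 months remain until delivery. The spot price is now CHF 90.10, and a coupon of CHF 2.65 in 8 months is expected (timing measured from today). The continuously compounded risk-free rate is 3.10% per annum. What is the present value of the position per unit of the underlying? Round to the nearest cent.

PV(remaining coupons) I = 2.65·e^(−0.0310·8/12) = 2.5958
Current forward F = (S − I)·e^(rT) = (90.10 − 2.5958)·e^(0.0310·10/12) = 87.5042 × 1.026170 = 89.7942
Value (long) = (F − K)·e^(−rT) = (89.7942 − 97.55) × 0.974497 = -7.5580
Short position value = −(long value) = CHF 7.56

CHF 7.56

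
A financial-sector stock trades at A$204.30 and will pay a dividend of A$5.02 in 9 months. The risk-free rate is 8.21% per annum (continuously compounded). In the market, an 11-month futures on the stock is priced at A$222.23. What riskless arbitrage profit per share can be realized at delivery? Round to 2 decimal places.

PV(dividends) I = 5.02·e^(−0.0821·9/12) = 4.7202
Fair futures F* = (S − I)·e^(rT) = (204.30 − 4.7202)·e^0.075258 = 199.5798 × 1.078162 = 215.1794
Market A$222.23 > fair 215.1794: forward overpriced → cash-and-carry (borrow at r, buy the stock and collect the dividends, short the forward).
Profit at T = |F_mkt − F*| = |222.23 − 215.1794| = A$7.05 per share

A$7.05 per share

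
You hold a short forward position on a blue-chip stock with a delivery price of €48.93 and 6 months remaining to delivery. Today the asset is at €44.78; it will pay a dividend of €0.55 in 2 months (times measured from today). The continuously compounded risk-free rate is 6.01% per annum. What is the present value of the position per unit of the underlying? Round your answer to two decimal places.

€3.25

PV(remaining dividends) I = 0.55·e^(−0.0601·2/12) = 0.5445
Current forward F = (S − I)·e^(rT) = (44.78 − 0.5445)·e^(0.0601·6/12) = 44.2355 × 1.030506 = 45.5849
Value (long) = (F − K)·e^(−rT) = (45.5849 − 48.93) × 0.970397 = -3.2461
Short position value = −(long value) = €3.25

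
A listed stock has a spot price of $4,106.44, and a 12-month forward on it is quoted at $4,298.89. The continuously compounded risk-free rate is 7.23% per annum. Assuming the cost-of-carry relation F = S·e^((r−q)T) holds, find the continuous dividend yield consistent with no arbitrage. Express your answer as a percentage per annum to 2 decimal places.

2.65%

From F = S·e^((r−q)T): (r − q) = ln(F/S)/T
ln(4298.89/4106.44) = ln(1.046865) = 0.045800
(r − q) = 0.045800 / (12/12) = 0.045800
q = r − ln(F/S)/T = 0.0723 − 0.045800 = 0.026500
q = 2.65%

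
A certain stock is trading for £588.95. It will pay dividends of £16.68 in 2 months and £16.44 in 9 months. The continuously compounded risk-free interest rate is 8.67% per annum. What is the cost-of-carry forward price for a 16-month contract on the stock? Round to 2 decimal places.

£625.38

PV(dividends) I = 16.68·e^(−0.0867·2/12) + 16.44·e^(−0.0867·9/12)
I = 16.4407 + 15.4050 = 31.8457
F = (S − I)·e^(rT) = (588.95 − 31.8457) · e^(0.0867·16/12)
= 557.1043 · e^0.115600 = 557.1043 × 1.122547 = £625.38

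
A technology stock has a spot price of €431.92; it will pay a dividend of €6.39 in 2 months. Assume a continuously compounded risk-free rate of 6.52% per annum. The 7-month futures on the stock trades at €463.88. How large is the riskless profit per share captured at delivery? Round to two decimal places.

PV(dividends) I = 6.39·e^(−0.0652·2/12) = 6.3209
Fair futures F* = (S − I)·e^(rT) = (431.92 − 6.3209)·e^0.038033 = 425.5991 × 1.038766 = 442.0979
Market €463.88 > fair 442.0979: forward overpriced → cash-and-carry (borrow at r, buy the stock and collect the dividends, short the forward).
Profit at T = |F_mkt − F*| = |463.88 − 442.0979| = €21.78 per share

€21.78 per share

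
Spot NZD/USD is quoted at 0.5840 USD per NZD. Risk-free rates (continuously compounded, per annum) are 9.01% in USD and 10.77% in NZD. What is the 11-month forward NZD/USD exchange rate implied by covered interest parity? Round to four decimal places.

F = S·e^((r_USD − r_NZD)T) = 0.5840 · e^((0.0901 − 0.1077) × 11/12)
= 0.5840 · e^-0.016133 = 0.5840 × 0.983996
F = 0.5747 USD per NZD

0.5747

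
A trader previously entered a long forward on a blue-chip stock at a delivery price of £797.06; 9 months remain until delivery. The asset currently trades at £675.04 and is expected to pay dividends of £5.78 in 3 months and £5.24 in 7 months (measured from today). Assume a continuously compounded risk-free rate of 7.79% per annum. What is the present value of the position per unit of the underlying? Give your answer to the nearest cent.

PV(remaining dividends) I = 5.78·e^(−0.0779·3/12) + 5.24·e^(−0.0779·7/12) = 10.6757
Current forward F = (S − I)·e^(rT) = (675.04 − 10.6757)·e^(0.0779·9/12) = 664.3643 × 1.060165 = 704.3358
Value (long) = (F − K)·e^(−rT) = (704.3358 − 797.06) × 0.943249 = -87.4620
Value = -£87.46

-£87.46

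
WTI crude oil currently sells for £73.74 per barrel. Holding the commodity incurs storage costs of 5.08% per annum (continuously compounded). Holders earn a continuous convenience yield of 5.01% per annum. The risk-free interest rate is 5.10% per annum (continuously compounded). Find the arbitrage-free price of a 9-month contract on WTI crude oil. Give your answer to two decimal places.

£76.66 per barrel

Net carry = r + u − y = 0.0510 + 0.0508 − 0.0501 = 0.0517
F = S·e^((r+u−y)T) = 73.74 · e^(0.0517 × 9/12) = 73.74 · e^0.038775
= 73.74 × 1.039537 = £76.66 per barrel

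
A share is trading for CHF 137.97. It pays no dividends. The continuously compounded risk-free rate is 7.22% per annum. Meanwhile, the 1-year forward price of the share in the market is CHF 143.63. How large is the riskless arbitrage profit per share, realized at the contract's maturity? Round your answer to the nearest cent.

CHF 4.67 per share

Fair forward: F* = S·e^(carry·T), with carry = r = 0.0722
F* = 137.97 · e^(0.0722 × 1) = 137.97 · e^0.072200 = 137.97 × 1.074870 = CHF 148.2998
Market CHF 143.63 < fair CHF 148.2998: forward underpriced → reverse cash-and-carry (short spot, go long the forward).
At maturity, profit = |F_mkt − F*| = |143.63 − 148.2998| = CHF 4.67 per share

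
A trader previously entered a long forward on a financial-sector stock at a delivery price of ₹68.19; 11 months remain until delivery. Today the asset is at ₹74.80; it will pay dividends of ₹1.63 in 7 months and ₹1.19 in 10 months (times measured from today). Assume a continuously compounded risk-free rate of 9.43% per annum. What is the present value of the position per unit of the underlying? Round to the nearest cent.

PV(remaining dividends) I = 1.63·e^(−0.0943·7/12) + 1.19·e^(−0.0943·10/12) = 2.6428
Current forward F = (S − I)·e^(rT) = (74.80 − 2.6428)·e^(0.0943·11/12) = 72.1572 × 1.090288 = 78.6721
Value (long) = (F − K)·e^(−rT) = (78.6721 − 68.19) × 0.917189 = 9.6141
Value = ₹9.61

₹9.61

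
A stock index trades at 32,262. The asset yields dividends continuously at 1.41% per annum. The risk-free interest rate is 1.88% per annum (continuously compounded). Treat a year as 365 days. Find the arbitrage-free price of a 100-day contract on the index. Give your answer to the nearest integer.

F = S·e^((r − q)T) = 32262 · e^((0.0188 − 0.0141) × 100/365)
= 32262 · e^0.001288 = 32262 × 1.001289
F = 32,304

32,304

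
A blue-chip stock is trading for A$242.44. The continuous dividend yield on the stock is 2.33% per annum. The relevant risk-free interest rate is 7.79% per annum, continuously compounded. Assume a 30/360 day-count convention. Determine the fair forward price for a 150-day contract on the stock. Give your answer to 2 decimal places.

F = S·e^((r − q)T) = 242.44 · e^((0.0779 − 0.0233) × 150/360)
= 242.44 · e^0.022750 = 242.44 × 1.023011
F = A$248.02

A$248.02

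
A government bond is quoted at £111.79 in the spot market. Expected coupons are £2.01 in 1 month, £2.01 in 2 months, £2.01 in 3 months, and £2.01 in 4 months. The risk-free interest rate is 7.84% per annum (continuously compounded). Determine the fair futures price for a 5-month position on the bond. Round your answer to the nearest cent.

PV(coupons) I = 2.01·e^(−0.0784·1/12) + 2.01·e^(−0.0784·2/12) + 2.01·e^(−0.0784·3/12) + 2.01·e^(−0.0784·4/12)
I = 1.9969 + 1.9839 + 1.9710 + 1.9582 = 7.9100
F = (S − I)·e^(rT) = (111.79 − 7.9100) · e^(0.0784·5/12)
= 103.8800 · e^0.032667 = 103.8800 × 1.033206 = £107.33

£107.33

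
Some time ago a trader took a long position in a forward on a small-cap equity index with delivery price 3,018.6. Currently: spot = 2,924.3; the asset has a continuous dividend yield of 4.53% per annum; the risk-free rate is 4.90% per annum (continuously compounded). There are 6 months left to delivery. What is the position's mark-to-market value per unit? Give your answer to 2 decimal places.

Current fair forward for the remaining 6 months: F = S·e^((r − q)·T), (r − q) = 0.0490 − 0.0453 = 0.0037
F = 2924.3 · e^(0.0037 × 6/12) = 2924.3 × 1.00185171 = 2929.7150
Value of long forward = (F − K)·e^(−rT) = (2929.7150 − 3018.6) · e^(−0.0490·6/12)
= -88.8850 × 0.97579769 = -86.73

-86.73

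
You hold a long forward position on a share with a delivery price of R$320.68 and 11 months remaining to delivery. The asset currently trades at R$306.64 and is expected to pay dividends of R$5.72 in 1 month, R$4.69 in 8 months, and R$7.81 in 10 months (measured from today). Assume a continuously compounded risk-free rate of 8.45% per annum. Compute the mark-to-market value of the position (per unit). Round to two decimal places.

PV(remaining dividends) I = 5.72·e^(−0.0845·1/12) + 4.69·e^(−0.0845·8/12) + 7.81·e^(−0.0845·10/12) = 17.3919
Current forward F = (S − I)·e^(rT) = (306.64 − 17.3919)·e^(0.0845·11/12) = 289.2481 × 1.080537 = 312.5433
Value (long) = (F − K)·e^(−rT) = (312.5433 − 320.68) × 0.925466 = -7.5302
Value = -R$7.53

-R$7.53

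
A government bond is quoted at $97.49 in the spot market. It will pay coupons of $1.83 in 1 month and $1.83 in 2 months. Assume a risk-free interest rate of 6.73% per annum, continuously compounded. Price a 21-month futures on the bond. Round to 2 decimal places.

$105.59

PV(coupons) I = 1.83·e^(−0.0673·1/12) + 1.83·e^(−0.0673·2/12)
I = 1.8198 + 1.8096 = 3.6294
F = (S − I)·e^(rT) = (97.49 − 3.6294) · e^(0.0673·21/12)
= 93.8606 · e^0.117775 = 93.8606 × 1.124991 = $105.59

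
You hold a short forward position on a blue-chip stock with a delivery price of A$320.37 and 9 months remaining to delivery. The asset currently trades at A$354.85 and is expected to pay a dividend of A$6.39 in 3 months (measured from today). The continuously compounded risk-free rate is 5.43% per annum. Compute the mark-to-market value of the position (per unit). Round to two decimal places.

-A$40.96

PV(remaining dividends) I = 6.39·e^(−0.0543·3/12) = 6.3038
Current forward F = (S − I)·e^(rT) = (354.85 − 6.3038)·e^(0.0543·9/12) = 348.5462 × 1.041566 = 363.0339
Value (long) = (F − K)·e^(−rT) = (363.0339 − 320.37) × 0.960093 = 40.9613
Short position value = −(long value) = -A$40.96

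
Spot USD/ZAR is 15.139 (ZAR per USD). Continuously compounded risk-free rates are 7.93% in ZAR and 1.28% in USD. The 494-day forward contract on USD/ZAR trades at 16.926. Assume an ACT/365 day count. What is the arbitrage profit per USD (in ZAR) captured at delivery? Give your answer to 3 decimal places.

0.361 per USD (in ZAR)

Fair forward: F* = S·e^(carry·T), with carry = (r_ZAR − r_USD) = 0.0793 − 0.0128 = 0.0665
F* = 15.139 · e^(0.0665 × 494/365) = 15.139 · e^0.090003 = 15.139 × 1.094178 = 16.5648
Market 16.926 > fair 16.5648: forward overpriced → cash-and-carry (buy spot, short the forward).
At maturity, profit = |F_mkt − F*| = |16.926 − 16.5648| = 0.361 per USD (in ZAR)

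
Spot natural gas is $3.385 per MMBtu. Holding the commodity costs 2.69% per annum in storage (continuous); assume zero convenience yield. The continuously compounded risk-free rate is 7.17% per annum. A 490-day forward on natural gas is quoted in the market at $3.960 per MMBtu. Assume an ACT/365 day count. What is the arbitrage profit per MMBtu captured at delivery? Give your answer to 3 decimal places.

Fair forward: F* = S·e^(carry·T), with carry = (r + u) = 0.0717 + 0.0269 = 0.0986
F* = 3.385 · e^(0.0986 × 490/365) = 3.385 · e^0.132367 = 3.385 × 1.141527 = $3.8641
Market $3.960 > fair $3.8641: forward overpriced → cash-and-carry (buy spot, short the forward).
At maturity, profit = |F_mkt − F*| = |3.960 − 3.8641| = $0.096 per MMBtu

$0.096 per MMBtu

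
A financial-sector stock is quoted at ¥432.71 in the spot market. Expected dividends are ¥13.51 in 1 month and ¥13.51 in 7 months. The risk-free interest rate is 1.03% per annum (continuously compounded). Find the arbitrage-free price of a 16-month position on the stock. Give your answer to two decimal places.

PV(dividends) I = 13.51·e^(−0.0103·1/12) + 13.51·e^(−0.0103·7/12)
I = 13.4984 + 13.4291 = 26.9275
F = (S − I)·e^(rT) = (432.71 − 26.9275) · e^(0.0103·16/12)
= 405.7825 · e^0.013733 = 405.7825 × 1.013828 = ¥411.39

¥411.39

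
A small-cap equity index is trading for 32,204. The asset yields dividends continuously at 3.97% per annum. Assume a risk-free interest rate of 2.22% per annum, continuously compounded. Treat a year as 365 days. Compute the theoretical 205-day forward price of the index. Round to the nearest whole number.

31,889

F = S·e^((r − q)T) = 32204 · e^((0.0222 − 0.0397) × 205/365)
= 32204 · e^-0.009829 = 32204 × 0.990219
F = 31,889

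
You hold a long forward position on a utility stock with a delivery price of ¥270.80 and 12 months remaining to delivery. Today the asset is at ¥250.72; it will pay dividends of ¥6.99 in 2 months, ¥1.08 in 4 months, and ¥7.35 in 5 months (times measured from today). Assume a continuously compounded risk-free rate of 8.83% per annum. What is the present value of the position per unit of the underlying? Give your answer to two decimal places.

-¥12.21

PV(remaining dividends) I = 6.99·e^(−0.0883·2/12) + 1.08·e^(−0.0883·4/12) + 7.35·e^(−0.0883·5/12) = 15.0211
Current forward F = (S − I)·e^(rT) = (250.72 − 15.0211)·e^(0.0883·12/12) = 235.6989 × 1.092316 = 257.4577
Value (long) = (F − K)·e^(−rT) = (257.4577 − 270.80) × 0.915486 = -12.2147
Value = -¥12.21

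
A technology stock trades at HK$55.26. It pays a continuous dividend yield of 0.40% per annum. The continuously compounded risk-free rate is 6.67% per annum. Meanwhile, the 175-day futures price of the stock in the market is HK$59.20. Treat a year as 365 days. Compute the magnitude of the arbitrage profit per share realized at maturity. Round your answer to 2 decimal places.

HK$2.25 per share

Fair futures: F* = S·e^(carry·T), with carry = (r − q) = 0.0667 − 0.0040 = 0.0627
F* = 55.26 · e^(0.0627 × 175/365) = 55.26 · e^0.030062 = 55.26 × 1.030518 = HK$56.9464
Market HK$59.20 > fair HK$56.9464: forward overpriced → cash-and-carry (buy spot, short the forward).
At maturity, profit = |F_mkt − F*| = |59.20 − 56.9464| = HK$2.25 per share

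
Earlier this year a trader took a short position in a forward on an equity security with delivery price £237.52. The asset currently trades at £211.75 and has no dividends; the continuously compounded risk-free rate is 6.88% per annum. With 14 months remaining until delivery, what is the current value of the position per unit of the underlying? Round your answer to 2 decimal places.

£7.45

Current fair forward for the remaining 14 months: F = S·e^(r·T), r = 0.0688
F = 211.75 · e^(0.0688 × 14/12) = 211.75 × 1.083576 = 229.4472
Value of long forward = (F − K)·e^(−rT) = (229.4472 − 237.52) · e^(−0.0688·14/12)
= -8.0728 × 0.922870 = -7.45
Short position value = −(long value) = £7.45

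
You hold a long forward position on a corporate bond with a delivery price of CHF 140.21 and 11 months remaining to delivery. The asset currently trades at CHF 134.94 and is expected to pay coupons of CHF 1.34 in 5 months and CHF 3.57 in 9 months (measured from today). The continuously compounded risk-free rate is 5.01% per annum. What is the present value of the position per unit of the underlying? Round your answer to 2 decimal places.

-CHF 3.73

PV(remaining coupons) I = 1.34·e^(−0.0501·5/12) + 3.57·e^(−0.0501·9/12) = 4.7507
Current forward F = (S − I)·e^(rT) = (134.94 − 4.7507)·e^(0.0501·11/12) = 130.1893 × 1.046996 = 136.3077
Value (long) = (F − K)·e^(−rT) = (136.3077 − 140.21) × 0.955114 = -3.7271
Value = -CHF 3.73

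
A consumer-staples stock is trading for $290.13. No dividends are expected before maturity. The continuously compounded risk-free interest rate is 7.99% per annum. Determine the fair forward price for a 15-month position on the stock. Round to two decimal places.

$320.60

F = S·e^(rT) = 290.13 · e^(0.0799 × 15/12)
= 290.13 · e^0.099875 = 290.13 × 1.105033
F = $320.60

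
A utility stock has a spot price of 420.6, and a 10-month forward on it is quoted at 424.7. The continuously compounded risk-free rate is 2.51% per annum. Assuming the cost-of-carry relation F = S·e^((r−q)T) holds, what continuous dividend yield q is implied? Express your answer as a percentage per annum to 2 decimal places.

From F = S·e^((r−q)T): (r − q) = ln(F/S)/T
ln(424.7/420.6) = ln(1.009748) = 0.009701
(r − q) = 0.009701 / (10/12) = 0.011641
q = r − ln(F/S)/T = 0.0251 − 0.011641 = 0.013459
q = 1.35%

1.35%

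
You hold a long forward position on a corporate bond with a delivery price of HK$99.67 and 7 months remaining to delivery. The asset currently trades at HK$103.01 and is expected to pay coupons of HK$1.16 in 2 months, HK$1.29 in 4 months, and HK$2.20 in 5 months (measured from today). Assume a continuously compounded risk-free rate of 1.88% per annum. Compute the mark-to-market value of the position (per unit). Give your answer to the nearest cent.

PV(remaining coupons) I = 1.16·e^(−0.0188·2/12) + 1.29·e^(−0.0188·4/12) + 2.20·e^(−0.0188·5/12) = 4.6211
Current forward F = (S − I)·e^(rT) = (103.01 − 4.6211)·e^(0.0188·7/12) = 98.3889 × 1.011027 = 99.4738
Value (long) = (F − K)·e^(−rT) = (99.4738 − 99.67) × 0.989093 = -0.1941
Value = -HK$0.19

-HK$0.19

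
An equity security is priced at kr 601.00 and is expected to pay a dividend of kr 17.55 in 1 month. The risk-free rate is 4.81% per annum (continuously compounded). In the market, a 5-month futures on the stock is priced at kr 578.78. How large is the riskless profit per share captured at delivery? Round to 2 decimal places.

PV(dividends) I = 17.55·e^(−0.0481·1/12) = 17.4798
Fair futures F* = (S − I)·e^(rT) = (601.00 − 17.4798)·e^0.020042 = 583.5202 × 1.020244 = 595.3330
Market kr 578.78 < fair 595.3330: forward underpriced → reverse cash-and-carry (short the stock, invest proceeds at r, pay the dividends, go long the forward).
Profit at T = |F_mkt − F*| = |578.78 − 595.3330| = kr 16.55 per share

kr 16.55 per share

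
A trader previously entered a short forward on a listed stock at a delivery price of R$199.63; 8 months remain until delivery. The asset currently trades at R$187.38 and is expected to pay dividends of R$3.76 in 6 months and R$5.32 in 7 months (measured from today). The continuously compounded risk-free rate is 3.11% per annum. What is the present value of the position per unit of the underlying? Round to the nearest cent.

R$17.08

PV(remaining dividends) I = 3.76·e^(−0.0311·6/12) + 5.32·e^(−0.0311·7/12) = 8.9263
Current forward F = (S − I)·e^(rT) = (187.38 − 8.9263)·e^(0.0311·8/12) = 178.4537 × 1.020950 = 182.1923
Value (long) = (F − K)·e^(−rT) = (182.1923 − 199.63) × 0.979480 = -17.0799
Short position value = −(long value) = R$17.08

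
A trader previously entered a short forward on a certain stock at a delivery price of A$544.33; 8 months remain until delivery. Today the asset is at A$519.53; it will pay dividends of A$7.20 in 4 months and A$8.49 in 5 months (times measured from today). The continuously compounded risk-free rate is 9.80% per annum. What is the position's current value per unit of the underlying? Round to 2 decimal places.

A$5.49

PV(remaining dividends) I = 7.20·e^(−0.0980·4/12) + 8.49·e^(−0.0980·5/12) = 15.1189
Current forward F = (S − I)·e^(rT) = (519.53 − 15.1189)·e^(0.0980·8/12) = 504.4111 × 1.067515 = 538.4664
Value (long) = (F − K)·e^(−rT) = (538.4664 − 544.33) × 0.936755 = -5.4928
Short position value = −(long value) = A$5.49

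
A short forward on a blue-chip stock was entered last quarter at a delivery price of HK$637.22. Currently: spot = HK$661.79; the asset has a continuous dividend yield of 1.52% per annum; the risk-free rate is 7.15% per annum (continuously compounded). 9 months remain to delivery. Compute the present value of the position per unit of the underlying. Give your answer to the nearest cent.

Current fair forward for the remaining 9 months: F = S·e^((r − q)·T), (r − q) = 0.0715 − 0.0152 = 0.0563
F = 661.79 · e^(0.0563 × 9/12) = 661.79 × 1.043129 = 690.3323
Value of long forward = (F − K)·e^(−rT) = (690.3323 − 637.22) · e^(−0.0715·9/12)
= 53.1123 × 0.947787 = 50.34
Short position value = −(long value) = -HK$50.34

-HK$50.34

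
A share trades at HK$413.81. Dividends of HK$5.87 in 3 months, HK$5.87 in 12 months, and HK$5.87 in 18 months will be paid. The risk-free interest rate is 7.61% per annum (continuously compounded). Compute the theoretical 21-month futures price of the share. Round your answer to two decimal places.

HK$453.98

PV(dividends) I = 5.87·e^(−0.0761·3/12) + 5.87·e^(−0.0761·12/12) + 5.87·e^(−0.0761·18/12)
I = 5.7594 + 5.4399 + 5.2368 = 16.4361
F = (S − I)·e^(rT) = (413.81 − 16.4361) · e^(0.0761·21/12)
= 397.3739 · e^0.133175 = 397.3739 × 1.142450 = HK$453.98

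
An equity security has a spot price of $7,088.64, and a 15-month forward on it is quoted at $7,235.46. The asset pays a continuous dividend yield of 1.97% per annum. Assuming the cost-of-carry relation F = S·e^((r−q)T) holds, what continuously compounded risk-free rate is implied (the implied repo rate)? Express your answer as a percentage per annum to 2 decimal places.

From F = S·e^((r−q)T): (r − q) = ln(F/S)/T
ln(7235.46/7088.64) = ln(1.020712) = 0.020500
(r − q) = 0.020500 / (15/12) = 0.016400
r = ln(F/S)/T + q = 0.016400 + 0.0197 = 0.036100
r = 3.61%

3.61%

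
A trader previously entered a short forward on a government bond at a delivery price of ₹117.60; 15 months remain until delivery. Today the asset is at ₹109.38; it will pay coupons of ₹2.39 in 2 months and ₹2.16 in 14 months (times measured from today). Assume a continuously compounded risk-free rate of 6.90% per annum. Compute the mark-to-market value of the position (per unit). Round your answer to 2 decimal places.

PV(remaining coupons) I = 2.39·e^(−0.0690·2/12) + 2.16·e^(−0.0690·14/12) = 4.3556
Current forward F = (S − I)·e^(rT) = (109.38 − 4.3556)·e^(0.0690·15/12) = 105.0244 × 1.090079 = 114.4849
Value (long) = (F − K)·e^(−rT) = (114.4849 − 117.60) × 0.917365 = -2.8577
Short position value = −(long value) = ₹2.86

₹2.86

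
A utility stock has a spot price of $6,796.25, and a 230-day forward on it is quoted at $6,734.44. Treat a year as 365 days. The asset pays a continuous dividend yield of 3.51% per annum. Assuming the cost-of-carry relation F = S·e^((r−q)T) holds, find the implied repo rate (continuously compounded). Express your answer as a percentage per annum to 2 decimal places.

From F = S·e^((r−q)T): (r − q) = ln(F/S)/T
ln(6734.44/6796.25) = ln(0.990905) = -0.009137
(r − q) = -0.009137 / (230/365) = -0.014500
r = ln(F/S)/T + q = -0.014500 + 0.0351 = 0.020600
r = 2.06%

2.06%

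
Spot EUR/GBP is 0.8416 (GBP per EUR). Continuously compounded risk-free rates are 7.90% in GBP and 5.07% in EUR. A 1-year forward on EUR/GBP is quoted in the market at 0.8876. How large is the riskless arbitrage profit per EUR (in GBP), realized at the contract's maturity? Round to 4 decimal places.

0.0218 per EUR (in GBP)

Fair forward: F* = S·e^(carry·T), with carry = (r_GBP − r_EUR) = 0.0790 − 0.0507 = 0.0283
F* = 0.8416 · e^(0.0283 × 1) = 0.8416 · e^0.028300 = 0.8416 × 1.028704 = 0.8658
Market 0.8876 > fair 0.8658: forward overpriced → cash-and-carry (buy spot, short the forward).
At maturity, profit = |F_mkt − F*| = |0.8876 − 0.8658| = 0.0218 per EUR (in GBP)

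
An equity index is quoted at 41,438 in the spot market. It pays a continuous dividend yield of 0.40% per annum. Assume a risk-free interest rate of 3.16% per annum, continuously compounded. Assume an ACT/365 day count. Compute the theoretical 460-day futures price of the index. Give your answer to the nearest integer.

F = S·e^((r − q)T) = 41438 · e^((0.0316 − 0.0040) × 460/365)
= 41438 · e^0.034784 = 41438 × 1.035396
F = 42,905

42,905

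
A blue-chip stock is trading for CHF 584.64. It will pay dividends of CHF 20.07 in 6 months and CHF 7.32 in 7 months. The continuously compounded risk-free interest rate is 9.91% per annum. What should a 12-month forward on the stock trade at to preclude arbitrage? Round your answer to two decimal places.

CHF 616.83

PV(dividends) I = 20.07·e^(−0.0991·6/12) + 7.32·e^(−0.0991·7/12)
I = 19.0998 + 6.9088 = 26.0086
F = (S − I)·e^(rT) = (584.64 − 26.0086) · e^(0.0991·12/12)
= 558.6314 · e^0.099100 = 558.6314 × 1.104177 = CHF 616.83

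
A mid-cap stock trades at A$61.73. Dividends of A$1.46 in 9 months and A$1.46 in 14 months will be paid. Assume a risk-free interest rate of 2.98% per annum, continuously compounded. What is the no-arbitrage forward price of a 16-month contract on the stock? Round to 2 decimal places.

PV(dividends) I = 1.46·e^(−0.0298·9/12) + 1.46·e^(−0.0298·14/12)
I = 1.4277 + 1.4101 = 2.8378
F = (S − I)·e^(rT) = (61.73 − 2.8378) · e^(0.0298·16/12)
= 58.8922 · e^0.039733 = 58.8922 × 1.040533 = A$61.28

A$61.28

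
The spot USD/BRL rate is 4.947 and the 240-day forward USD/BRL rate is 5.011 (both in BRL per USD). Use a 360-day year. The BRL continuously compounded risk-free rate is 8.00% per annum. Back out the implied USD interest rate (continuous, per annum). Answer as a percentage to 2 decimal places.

F = S·e^((r_BRL − r_USD)T) ⇒ r_USD = r_BRL − ln(F/S)/T
ln(5.011/4.947) = 0.012854; /(240/360) = 0.019281
r_USD = 0.0800 − 0.019281 = 0.060719
r_USD = 6.07%

6.07%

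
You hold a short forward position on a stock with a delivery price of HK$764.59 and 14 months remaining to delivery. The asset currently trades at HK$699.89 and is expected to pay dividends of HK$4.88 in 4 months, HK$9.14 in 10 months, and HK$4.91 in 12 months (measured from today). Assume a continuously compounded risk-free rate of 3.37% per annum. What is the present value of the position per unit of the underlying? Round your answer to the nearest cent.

PV(remaining dividends) I = 4.88·e^(−0.0337·4/12) + 9.14·e^(−0.0337·10/12) + 4.91·e^(−0.0337·12/12) = 18.4597
Current forward F = (S − I)·e^(rT) = (699.89 − 18.4597)·e^(0.0337·14/12) = 681.4303 × 1.040100 = 708.7557
Value (long) = (F − K)·e^(−rT) = (708.7557 − 764.59) × 0.961446 = -53.6817
Short position value = −(long value) = HK$53.68

HK$53.68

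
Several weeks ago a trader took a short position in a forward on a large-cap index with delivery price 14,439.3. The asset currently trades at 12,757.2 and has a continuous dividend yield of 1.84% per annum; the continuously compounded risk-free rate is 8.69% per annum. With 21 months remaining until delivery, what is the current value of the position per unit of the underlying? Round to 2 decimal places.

Current fair forward for the remaining 21 months: F = S·e^((r − q)·T), (r − q) = 0.0869 − 0.0184 = 0.0685
F = 12757.2 · e^(0.0685 × 21/12) = 12757.2 × 1.12735592 = 14381.9049
Value of long forward = (F − K)·e^(−rT) = (14381.9049 − 14439.3) · e^(−0.0869·21/12)
= -57.3951 × 0.85892386 = -49.30
Short position value = −(long value) = 49.30

49.30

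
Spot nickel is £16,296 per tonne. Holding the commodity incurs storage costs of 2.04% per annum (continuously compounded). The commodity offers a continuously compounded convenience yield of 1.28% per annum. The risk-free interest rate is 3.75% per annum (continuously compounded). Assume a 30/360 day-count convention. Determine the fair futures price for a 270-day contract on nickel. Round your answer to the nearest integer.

£16,857 per tonne

Net carry = r + u − y = 0.0375 + 0.0204 − 0.0128 = 0.0451
F = S·e^((r+u−y)T) = 16296 · e^(0.0451 × 270/360) = 16296 · e^0.033825
= 16296 × 1.034404 = £16,857 per tonne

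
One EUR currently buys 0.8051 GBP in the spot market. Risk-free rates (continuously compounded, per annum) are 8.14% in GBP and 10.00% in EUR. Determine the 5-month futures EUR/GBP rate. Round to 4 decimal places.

F = S·e^((r_GBP − r_EUR)T) = 0.8051 · e^((0.0814 − 0.1000) × 5/12)
= 0.8051 · e^-0.007750 = 0.8051 × 0.992280
F = 0.7989 GBP per EUR

0.7989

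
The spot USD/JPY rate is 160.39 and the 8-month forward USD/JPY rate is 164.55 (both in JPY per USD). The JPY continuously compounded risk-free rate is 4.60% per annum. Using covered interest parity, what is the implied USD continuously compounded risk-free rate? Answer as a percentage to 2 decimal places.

F = S·e^((r_JPY − r_USD)T) ⇒ r_USD = r_JPY − ln(F/S)/T
ln(164.55/160.39) = 0.025606; /(8/12) = 0.038409
r_USD = 0.0460 − 0.038409 = 0.007591
r_USD = 0.76%

0.76%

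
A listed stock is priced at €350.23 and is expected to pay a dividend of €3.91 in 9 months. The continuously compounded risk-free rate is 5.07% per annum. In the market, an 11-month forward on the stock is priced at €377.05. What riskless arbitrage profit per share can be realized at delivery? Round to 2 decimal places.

€14.10 per share

PV(dividends) I = 3.91·e^(−0.0507·9/12) = 3.7641
Fair forward F* = (S − I)·e^(rT) = (350.23 − 3.7641)·e^0.046475 = 346.4659 × 1.047572 = 362.9480
Market €377.05 > fair 362.9480: forward overpriced → cash-and-carry (borrow at r, buy the stock and collect the dividends, short the forward).
Profit at T = |F_mkt − F*| = |377.05 − 362.9480| = €14.10 per share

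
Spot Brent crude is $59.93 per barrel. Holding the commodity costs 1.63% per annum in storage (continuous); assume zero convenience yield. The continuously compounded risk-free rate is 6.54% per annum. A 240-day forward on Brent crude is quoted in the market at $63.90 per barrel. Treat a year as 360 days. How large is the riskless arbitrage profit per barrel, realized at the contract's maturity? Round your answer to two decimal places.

$0.62 per barrel

Fair forward: F* = S·e^(carry·T), with carry = (r + u) = 0.0654 + 0.0163 = 0.0817
F* = 59.93 · e^(0.0817 × 240/360) = 59.93 · e^0.054467 = 59.93 × 1.055978 = $63.2848
Market $63.90 > fair $63.2848: forward overpriced → cash-and-carry (buy spot, short the forward).
At maturity, profit = |F_mkt − F*| = |63.90 − 63.2848| = $0.62 per barrel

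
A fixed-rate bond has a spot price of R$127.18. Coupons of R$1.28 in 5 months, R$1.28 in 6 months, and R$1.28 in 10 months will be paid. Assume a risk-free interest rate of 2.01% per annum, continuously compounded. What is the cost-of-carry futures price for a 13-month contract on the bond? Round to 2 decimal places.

PV(coupons) I = 1.28·e^(−0.0201·5/12) + 1.28·e^(−0.0201·6/12) + 1.28·e^(−0.0201·10/12)
I = 1.2693 + 1.2672 + 1.2587 = 3.7952
F = (S − I)·e^(rT) = (127.18 − 3.7952) · e^(0.0201·13/12)
= 123.3848 · e^0.021775 = 123.3848 × 1.022014 = R$126.10

R$126.10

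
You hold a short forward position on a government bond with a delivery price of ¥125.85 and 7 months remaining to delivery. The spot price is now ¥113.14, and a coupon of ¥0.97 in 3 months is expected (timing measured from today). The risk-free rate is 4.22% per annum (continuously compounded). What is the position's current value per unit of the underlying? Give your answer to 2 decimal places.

PV(remaining coupons) I = 0.97·e^(−0.0422·3/12) = 0.9598
Current forward F = (S − I)·e^(rT) = (113.14 − 0.9598)·e^(0.0422·7/12) = 112.1802 × 1.024922 = 114.9760
Value (long) = (F − K)·e^(−rT) = (114.9760 − 125.85) × 0.975684 = -10.6096
Short position value = −(long value) = ¥10.61

¥10.61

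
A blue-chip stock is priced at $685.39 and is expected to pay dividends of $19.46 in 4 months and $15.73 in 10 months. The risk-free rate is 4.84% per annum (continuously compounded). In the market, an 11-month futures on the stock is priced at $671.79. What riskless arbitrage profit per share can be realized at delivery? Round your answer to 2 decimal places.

$8.88 per share

PV(dividends) I = 19.46·e^(−0.0484·4/12) + 15.73·e^(−0.0484·10/12) = 34.2567
Fair futures F* = (S − I)·e^(rT) = (685.39 − 34.2567)·e^0.044367 = 651.1333 × 1.045366 = 680.6726
Market $671.79 < fair 680.6726: forward underpriced → reverse cash-and-carry (short the stock, invest proceeds at r, pay the dividends, go long the forward).
Profit at T = |F_mkt − F*| = |671.79 − 680.6726| = $8.88 per share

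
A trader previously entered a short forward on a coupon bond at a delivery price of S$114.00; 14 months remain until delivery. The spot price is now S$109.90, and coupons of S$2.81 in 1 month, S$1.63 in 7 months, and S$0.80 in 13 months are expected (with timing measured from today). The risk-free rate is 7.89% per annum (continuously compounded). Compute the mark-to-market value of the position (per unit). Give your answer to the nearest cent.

PV(remaining coupons) I = 2.81·e^(−0.0789·1/12) + 1.63·e^(−0.0789·7/12) + 0.80·e^(−0.0789·13/12) = 5.0827
Current forward F = (S − I)·e^(rT) = (109.90 − 5.0827)·e^(0.0789·14/12) = 104.8173 × 1.096420 = 114.9238
Value (long) = (F − K)·e^(−rT) = (114.9238 − 114.00) × 0.912060 = 0.8426
Short position value = −(long value) = -S$0.84

-S$0.84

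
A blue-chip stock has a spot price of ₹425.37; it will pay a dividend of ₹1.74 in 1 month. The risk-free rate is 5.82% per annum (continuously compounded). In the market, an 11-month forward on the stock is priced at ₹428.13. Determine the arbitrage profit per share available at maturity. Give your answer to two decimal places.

₹18.72 per share

PV(dividends) I = 1.74·e^(−0.0582·1/12) = 1.7316
Fair forward F* = (S − I)·e^(rT) = (425.37 − 1.7316)·e^0.053350 = 423.6384 × 1.054799 = 446.8534
Market ₹428.13 < fair 446.8534: forward underpriced → reverse cash-and-carry (short the stock, invest proceeds at r, pay the dividends, go long the forward).
Profit at T = |F_mkt − F*| = |428.13 − 446.8534| = ₹18.72 per share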